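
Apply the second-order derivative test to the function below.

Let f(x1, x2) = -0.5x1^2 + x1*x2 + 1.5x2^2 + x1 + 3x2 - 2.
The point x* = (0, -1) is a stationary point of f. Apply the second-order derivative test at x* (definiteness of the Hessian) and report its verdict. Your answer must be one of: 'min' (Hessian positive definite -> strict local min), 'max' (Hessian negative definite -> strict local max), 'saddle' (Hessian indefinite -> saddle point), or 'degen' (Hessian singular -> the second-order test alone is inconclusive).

Compute the Hessian H = grad^2 f:
  H = [[-1, 1], [1, 3]]
Verify stationarity: grad f(x*) = H x* + g = (0, 0).
Eigenvalues of H: -1.2361, 3.2361.
Eigenvalues have mixed signs, so H is indefinite -> x* is a saddle point.

saddle


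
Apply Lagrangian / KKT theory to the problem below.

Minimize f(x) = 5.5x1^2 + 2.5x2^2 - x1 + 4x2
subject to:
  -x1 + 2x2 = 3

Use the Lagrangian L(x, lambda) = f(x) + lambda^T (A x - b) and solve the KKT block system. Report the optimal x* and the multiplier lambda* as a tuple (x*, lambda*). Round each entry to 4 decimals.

Form the Lagrangian:
  L(x, lambda) = (1/2) x^T Q x + c^T x + lambda^T (A x - b)
Stationarity (grad_x L = 0): Q x + c + A^T lambda = 0.
Primal feasibility: A x = b.

This gives the KKT block system:
  [ Q   A^T ] [ x     ]   [-c ]
  [ A    0  ] [ lambda ] = [ b ]

Solving the linear system:
  x*      = (-0.3878, 1.3061)
  lambda* = (-5.2653)
  f(x*)   = 10.7041

x* = (-0.3878, 1.3061), lambda* = (-5.2653)


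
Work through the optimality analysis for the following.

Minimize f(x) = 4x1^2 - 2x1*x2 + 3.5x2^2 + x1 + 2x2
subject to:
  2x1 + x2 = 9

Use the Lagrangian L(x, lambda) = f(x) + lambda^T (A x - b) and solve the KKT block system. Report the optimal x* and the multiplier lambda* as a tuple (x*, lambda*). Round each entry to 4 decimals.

Form the Lagrangian:
  L(x, lambda) = (1/2) x^T Q x + c^T x + lambda^T (A x - b)
Stationarity (grad_x L = 0): Q x + c + A^T lambda = 0.
Primal feasibility: A x = b.

This gives the KKT block system:
  [ Q   A^T ] [ x     ]   [-c ]
  [ A    0  ] [ lambda ] = [ b ]

Solving the linear system:
  x*      = (3.3409, 2.3182)
  lambda* = (-11.5455)
  f(x*)   = 55.9432

x* = (3.3409, 2.3182), lambda* = (-11.5455)


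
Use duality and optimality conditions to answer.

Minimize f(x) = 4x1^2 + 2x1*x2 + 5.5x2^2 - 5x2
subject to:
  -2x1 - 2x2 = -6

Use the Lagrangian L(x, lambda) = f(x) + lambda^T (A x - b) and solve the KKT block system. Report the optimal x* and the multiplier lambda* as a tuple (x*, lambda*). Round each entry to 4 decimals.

Form the Lagrangian:
  L(x, lambda) = (1/2) x^T Q x + c^T x + lambda^T (A x - b)
Stationarity (grad_x L = 0): Q x + c + A^T lambda = 0.
Primal feasibility: A x = b.

This gives the KKT block system:
  [ Q   A^T ] [ x     ]   [-c ]
  [ A    0  ] [ lambda ] = [ b ]

Solving the linear system:
  x*      = (1.4667, 1.5333)
  lambda* = (7.4)
  f(x*)   = 18.3667

x* = (1.4667, 1.5333), lambda* = (7.4)


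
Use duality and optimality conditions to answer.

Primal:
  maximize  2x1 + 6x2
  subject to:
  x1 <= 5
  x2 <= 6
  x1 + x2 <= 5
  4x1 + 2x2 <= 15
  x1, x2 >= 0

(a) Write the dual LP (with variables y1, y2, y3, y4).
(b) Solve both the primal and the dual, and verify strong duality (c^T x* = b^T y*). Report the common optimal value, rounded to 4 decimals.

The standard primal-dual pair for 'max c^T x s.t. A x <= b, x >= 0' is:
  Dual:  min b^T y  s.t.  A^T y >= c,  y >= 0.

So the dual LP is:
  minimize  5y1 + 6y2 + 5y3 + 15y4
  subject to:
    y1 + y3 + 4y4 >= 2
    y2 + y3 + 2y4 >= 6
    y1, y2, y3, y4 >= 0

Solving the primal: x* = (0, 5).
  primal value c^T x* = 30.
Solving the dual: y* = (0, 0, 6, 0).
  dual value b^T y* = 30.
Strong duality: c^T x* = b^T y*. Confirmed.

30


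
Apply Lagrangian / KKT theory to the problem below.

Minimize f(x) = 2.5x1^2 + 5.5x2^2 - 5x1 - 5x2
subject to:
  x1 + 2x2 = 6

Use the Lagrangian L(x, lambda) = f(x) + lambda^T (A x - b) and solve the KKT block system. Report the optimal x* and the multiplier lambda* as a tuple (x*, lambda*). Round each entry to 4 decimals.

Form the Lagrangian:
  L(x, lambda) = (1/2) x^T Q x + c^T x + lambda^T (A x - b)
Stationarity (grad_x L = 0): Q x + c + A^T lambda = 0.
Primal feasibility: A x = b.

This gives the KKT block system:
  [ Q   A^T ] [ x     ]   [-c ]
  [ A    0  ] [ lambda ] = [ b ]

Solving the linear system:
  x*      = (2.4516, 1.7742)
  lambda* = (-7.2581)
  f(x*)   = 11.2097

x* = (2.4516, 1.7742), lambda* = (-7.2581)


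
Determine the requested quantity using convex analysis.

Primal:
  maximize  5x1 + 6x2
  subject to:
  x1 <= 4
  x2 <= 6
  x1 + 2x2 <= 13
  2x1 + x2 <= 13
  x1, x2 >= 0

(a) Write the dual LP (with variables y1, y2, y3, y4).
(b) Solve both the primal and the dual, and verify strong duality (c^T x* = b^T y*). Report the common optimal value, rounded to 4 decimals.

The standard primal-dual pair for 'max c^T x s.t. A x <= b, x >= 0' is:
  Dual:  min b^T y  s.t.  A^T y >= c,  y >= 0.

So the dual LP is:
  minimize  4y1 + 6y2 + 13y3 + 13y4
  subject to:
    y1 + y3 + 2y4 >= 5
    y2 + 2y3 + y4 >= 6
    y1, y2, y3, y4 >= 0

Solving the primal: x* = (4, 4.5).
  primal value c^T x* = 47.
Solving the dual: y* = (2, 0, 3, 0).
  dual value b^T y* = 47.
Strong duality: c^T x* = b^T y*. Confirmed.

47


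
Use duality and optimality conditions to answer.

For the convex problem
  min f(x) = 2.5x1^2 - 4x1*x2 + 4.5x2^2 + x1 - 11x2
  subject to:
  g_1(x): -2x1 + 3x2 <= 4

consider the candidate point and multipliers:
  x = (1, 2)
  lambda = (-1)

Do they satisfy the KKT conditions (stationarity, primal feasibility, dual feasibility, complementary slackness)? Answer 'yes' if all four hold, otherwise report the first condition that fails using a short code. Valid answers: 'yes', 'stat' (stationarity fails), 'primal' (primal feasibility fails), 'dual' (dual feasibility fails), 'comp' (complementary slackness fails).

Gradient of f: grad f(x) = Q x + c = (-2, 3)
Constraint values g_i(x) = a_i^T x - b_i:
  g_1((1, 2)) = 0
Stationarity residual: grad f(x) + sum_i lambda_i a_i = (0, 0)
  -> stationarity OK
Primal feasibility (all g_i <= 0): OK
Dual feasibility (all lambda_i >= 0): FAILS
Complementary slackness (lambda_i * g_i(x) = 0 for all i): OK

Verdict: the first failing condition is dual_feasibility -> dual.

dual


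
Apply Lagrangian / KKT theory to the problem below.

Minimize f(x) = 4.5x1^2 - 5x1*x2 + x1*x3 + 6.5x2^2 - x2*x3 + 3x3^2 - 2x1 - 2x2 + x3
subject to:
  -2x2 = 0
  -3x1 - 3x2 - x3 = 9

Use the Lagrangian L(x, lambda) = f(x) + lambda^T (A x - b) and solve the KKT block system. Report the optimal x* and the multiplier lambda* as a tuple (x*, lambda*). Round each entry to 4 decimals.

Form the Lagrangian:
  L(x, lambda) = (1/2) x^T Q x + c^T x + lambda^T (A x - b)
Stationarity (grad_x L = 0): Q x + c + A^T lambda = 0.
Primal feasibility: A x = b.

This gives the KKT block system:
  [ Q   A^T ] [ x     ]   [-c ]
  [ A    0  ] [ lambda ] = [ b ]

Solving the linear system:
  x*      = (-2.5965, 0, -1.2105)
  lambda* = (19.386, -8.8596)
  f(x*)   = 41.8596

x* = (-2.5965, 0, -1.2105), lambda* = (19.386, -8.8596)


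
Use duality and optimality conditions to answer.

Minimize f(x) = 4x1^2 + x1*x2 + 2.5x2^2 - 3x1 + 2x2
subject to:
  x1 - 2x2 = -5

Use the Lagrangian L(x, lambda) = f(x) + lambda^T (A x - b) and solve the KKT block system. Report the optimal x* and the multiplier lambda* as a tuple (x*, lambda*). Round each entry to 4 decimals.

Form the Lagrangian:
  L(x, lambda) = (1/2) x^T Q x + c^T x + lambda^T (A x - b)
Stationarity (grad_x L = 0): Q x + c + A^T lambda = 0.
Primal feasibility: A x = b.

This gives the KKT block system:
  [ Q   A^T ] [ x     ]   [-c ]
  [ A    0  ] [ lambda ] = [ b ]

Solving the linear system:
  x*      = (-0.6585, 2.1707)
  lambda* = (6.0976)
  f(x*)   = 18.4024

x* = (-0.6585, 2.1707), lambda* = (6.0976)


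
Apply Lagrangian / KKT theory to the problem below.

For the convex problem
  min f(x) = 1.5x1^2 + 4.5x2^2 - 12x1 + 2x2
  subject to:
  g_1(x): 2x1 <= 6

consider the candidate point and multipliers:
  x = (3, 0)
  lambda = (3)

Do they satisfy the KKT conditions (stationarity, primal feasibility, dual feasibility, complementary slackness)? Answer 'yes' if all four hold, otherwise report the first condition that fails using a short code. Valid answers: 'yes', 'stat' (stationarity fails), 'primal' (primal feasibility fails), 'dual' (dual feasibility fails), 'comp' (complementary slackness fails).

Gradient of f: grad f(x) = Q x + c = (-3, 2)
Constraint values g_i(x) = a_i^T x - b_i:
  g_1((3, 0)) = 0
Stationarity residual: grad f(x) + sum_i lambda_i a_i = (3, 2)
  -> stationarity FAILS
Primal feasibility (all g_i <= 0): OK
Dual feasibility (all lambda_i >= 0): OK
Complementary slackness (lambda_i * g_i(x) = 0 for all i): OK

Verdict: the first failing condition is stationarity -> stat.

stat


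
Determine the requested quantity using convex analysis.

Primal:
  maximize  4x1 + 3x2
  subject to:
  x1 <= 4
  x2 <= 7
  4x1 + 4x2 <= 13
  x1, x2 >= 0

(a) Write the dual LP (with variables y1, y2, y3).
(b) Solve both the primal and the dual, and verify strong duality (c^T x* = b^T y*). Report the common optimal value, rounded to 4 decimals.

The standard primal-dual pair for 'max c^T x s.t. A x <= b, x >= 0' is:
  Dual:  min b^T y  s.t.  A^T y >= c,  y >= 0.

So the dual LP is:
  minimize  4y1 + 7y2 + 13y3
  subject to:
    y1 + 4y3 >= 4
    y2 + 4y3 >= 3
    y1, y2, y3 >= 0

Solving the primal: x* = (3.25, 0).
  primal value c^T x* = 13.
Solving the dual: y* = (0, 0, 1).
  dual value b^T y* = 13.
Strong duality: c^T x* = b^T y*. Confirmed.

13


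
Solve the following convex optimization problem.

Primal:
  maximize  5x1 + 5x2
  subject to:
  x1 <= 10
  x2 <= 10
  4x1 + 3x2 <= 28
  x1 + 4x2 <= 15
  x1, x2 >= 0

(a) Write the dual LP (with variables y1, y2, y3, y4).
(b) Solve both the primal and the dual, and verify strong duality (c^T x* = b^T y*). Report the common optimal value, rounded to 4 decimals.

The standard primal-dual pair for 'max c^T x s.t. A x <= b, x >= 0' is:
  Dual:  min b^T y  s.t.  A^T y >= c,  y >= 0.

So the dual LP is:
  minimize  10y1 + 10y2 + 28y3 + 15y4
  subject to:
    y1 + 4y3 + y4 >= 5
    y2 + 3y3 + 4y4 >= 5
    y1, y2, y3, y4 >= 0

Solving the primal: x* = (5.1538, 2.4615).
  primal value c^T x* = 38.0769.
Solving the dual: y* = (0, 0, 1.1538, 0.3846).
  dual value b^T y* = 38.0769.
Strong duality: c^T x* = b^T y*. Confirmed.

38.0769


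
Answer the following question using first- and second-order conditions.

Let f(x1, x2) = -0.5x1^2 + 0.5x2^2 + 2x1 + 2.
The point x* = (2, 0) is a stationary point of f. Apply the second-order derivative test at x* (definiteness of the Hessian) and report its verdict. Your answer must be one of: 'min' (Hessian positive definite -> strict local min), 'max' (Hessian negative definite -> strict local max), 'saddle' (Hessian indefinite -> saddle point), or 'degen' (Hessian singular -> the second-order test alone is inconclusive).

Compute the Hessian H = grad^2 f:
  H = [[-1, 0], [0, 1]]
Verify stationarity: grad f(x*) = H x* + g = (0, 0).
Eigenvalues of H: -1, 1.
Eigenvalues have mixed signs, so H is indefinite -> x* is a saddle point.

saddle


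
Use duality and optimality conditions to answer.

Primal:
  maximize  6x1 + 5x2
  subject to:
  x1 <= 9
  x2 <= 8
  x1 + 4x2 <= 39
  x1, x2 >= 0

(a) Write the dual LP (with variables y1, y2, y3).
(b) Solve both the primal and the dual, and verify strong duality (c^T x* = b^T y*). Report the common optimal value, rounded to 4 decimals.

The standard primal-dual pair for 'max c^T x s.t. A x <= b, x >= 0' is:
  Dual:  min b^T y  s.t.  A^T y >= c,  y >= 0.

So the dual LP is:
  minimize  9y1 + 8y2 + 39y3
  subject to:
    y1 + y3 >= 6
    y2 + 4y3 >= 5
    y1, y2, y3 >= 0

Solving the primal: x* = (9, 7.5).
  primal value c^T x* = 91.5.
Solving the dual: y* = (4.75, 0, 1.25).
  dual value b^T y* = 91.5.
Strong duality: c^T x* = b^T y*. Confirmed.

91.5


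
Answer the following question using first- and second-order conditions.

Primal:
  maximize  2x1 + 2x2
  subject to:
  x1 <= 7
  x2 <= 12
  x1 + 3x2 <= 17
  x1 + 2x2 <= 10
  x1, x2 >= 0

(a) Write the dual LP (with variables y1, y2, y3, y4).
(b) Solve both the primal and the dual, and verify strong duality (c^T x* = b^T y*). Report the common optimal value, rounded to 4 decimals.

The standard primal-dual pair for 'max c^T x s.t. A x <= b, x >= 0' is:
  Dual:  min b^T y  s.t.  A^T y >= c,  y >= 0.

So the dual LP is:
  minimize  7y1 + 12y2 + 17y3 + 10y4
  subject to:
    y1 + y3 + y4 >= 2
    y2 + 3y3 + 2y4 >= 2
    y1, y2, y3, y4 >= 0

Solving the primal: x* = (7, 1.5).
  primal value c^T x* = 17.
Solving the dual: y* = (1, 0, 0, 1).
  dual value b^T y* = 17.
Strong duality: c^T x* = b^T y*. Confirmed.

17


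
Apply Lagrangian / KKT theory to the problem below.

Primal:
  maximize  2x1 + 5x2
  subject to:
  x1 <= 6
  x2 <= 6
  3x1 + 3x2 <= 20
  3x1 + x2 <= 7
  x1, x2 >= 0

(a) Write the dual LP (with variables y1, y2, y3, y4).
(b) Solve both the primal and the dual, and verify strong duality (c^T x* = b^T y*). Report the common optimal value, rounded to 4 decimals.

The standard primal-dual pair for 'max c^T x s.t. A x <= b, x >= 0' is:
  Dual:  min b^T y  s.t.  A^T y >= c,  y >= 0.

So the dual LP is:
  minimize  6y1 + 6y2 + 20y3 + 7y4
  subject to:
    y1 + 3y3 + 3y4 >= 2
    y2 + 3y3 + y4 >= 5
    y1, y2, y3, y4 >= 0

Solving the primal: x* = (0.3333, 6).
  primal value c^T x* = 30.6667.
Solving the dual: y* = (0, 4.3333, 0, 0.6667).
  dual value b^T y* = 30.6667.
Strong duality: c^T x* = b^T y*. Confirmed.

30.6667


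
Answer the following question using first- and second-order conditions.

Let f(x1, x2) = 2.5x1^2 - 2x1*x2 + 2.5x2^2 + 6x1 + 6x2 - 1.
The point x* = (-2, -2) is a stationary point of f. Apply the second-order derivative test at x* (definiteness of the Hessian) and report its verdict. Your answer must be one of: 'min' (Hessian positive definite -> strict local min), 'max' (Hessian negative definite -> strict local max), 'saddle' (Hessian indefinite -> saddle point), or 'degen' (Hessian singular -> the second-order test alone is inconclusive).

Compute the Hessian H = grad^2 f:
  H = [[5, -2], [-2, 5]]
Verify stationarity: grad f(x*) = H x* + g = (0, 0).
Eigenvalues of H: 3, 7.
Both eigenvalues > 0, so H is positive definite -> x* is a strict local min.

min


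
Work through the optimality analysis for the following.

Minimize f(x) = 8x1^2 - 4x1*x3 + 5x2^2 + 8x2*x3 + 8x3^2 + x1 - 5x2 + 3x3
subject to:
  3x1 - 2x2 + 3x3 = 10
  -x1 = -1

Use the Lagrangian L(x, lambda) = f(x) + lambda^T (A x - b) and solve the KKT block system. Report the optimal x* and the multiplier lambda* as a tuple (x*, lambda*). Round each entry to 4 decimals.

Form the Lagrangian:
  L(x, lambda) = (1/2) x^T Q x + c^T x + lambda^T (A x - b)
Stationarity (grad_x L = 0): Q x + c + A^T lambda = 0.
Primal feasibility: A x = b.

This gives the KKT block system:
  [ Q   A^T ] [ x     ]   [-c ]
  [ A    0  ] [ lambda ] = [ b ]

Solving the linear system:
  x*      = (1, -1.364, 1.424)
  lambda* = (-3.624, 0.432)
  f(x*)   = 24.382

x* = (1, -1.364, 1.424), lambda* = (-3.624, 0.432)


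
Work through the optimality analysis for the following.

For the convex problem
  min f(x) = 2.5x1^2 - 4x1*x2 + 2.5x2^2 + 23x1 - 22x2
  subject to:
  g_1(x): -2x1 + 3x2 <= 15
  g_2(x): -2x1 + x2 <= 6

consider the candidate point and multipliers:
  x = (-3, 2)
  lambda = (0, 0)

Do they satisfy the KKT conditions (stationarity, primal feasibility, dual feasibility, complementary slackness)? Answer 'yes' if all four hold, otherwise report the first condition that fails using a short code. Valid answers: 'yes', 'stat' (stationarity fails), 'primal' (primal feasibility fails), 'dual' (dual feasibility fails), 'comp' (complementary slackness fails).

Gradient of f: grad f(x) = Q x + c = (0, 0)
Constraint values g_i(x) = a_i^T x - b_i:
  g_1((-3, 2)) = -3
  g_2((-3, 2)) = 2
Stationarity residual: grad f(x) + sum_i lambda_i a_i = (0, 0)
  -> stationarity OK
Primal feasibility (all g_i <= 0): FAILS
Dual feasibility (all lambda_i >= 0): OK
Complementary slackness (lambda_i * g_i(x) = 0 for all i): OK

Verdict: the first failing condition is primal_feasibility -> primal.

primal


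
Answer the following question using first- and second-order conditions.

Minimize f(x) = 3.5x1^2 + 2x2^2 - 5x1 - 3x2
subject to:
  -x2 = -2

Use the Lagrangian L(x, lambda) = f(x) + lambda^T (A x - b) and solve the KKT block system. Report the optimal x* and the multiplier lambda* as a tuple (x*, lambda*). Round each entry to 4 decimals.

Form the Lagrangian:
  L(x, lambda) = (1/2) x^T Q x + c^T x + lambda^T (A x - b)
Stationarity (grad_x L = 0): Q x + c + A^T lambda = 0.
Primal feasibility: A x = b.

This gives the KKT block system:
  [ Q   A^T ] [ x     ]   [-c ]
  [ A    0  ] [ lambda ] = [ b ]

Solving the linear system:
  x*      = (0.7143, 2)
  lambda* = (5)
  f(x*)   = 0.2143

x* = (0.7143, 2), lambda* = (5)


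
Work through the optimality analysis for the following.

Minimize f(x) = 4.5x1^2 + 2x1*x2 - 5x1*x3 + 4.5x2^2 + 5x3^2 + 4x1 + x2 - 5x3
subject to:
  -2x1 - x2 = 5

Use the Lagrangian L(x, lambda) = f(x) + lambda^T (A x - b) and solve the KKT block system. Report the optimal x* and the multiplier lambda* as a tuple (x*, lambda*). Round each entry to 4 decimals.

Form the Lagrangian:
  L(x, lambda) = (1/2) x^T Q x + c^T x + lambda^T (A x - b)
Stationarity (grad_x L = 0): Q x + c + A^T lambda = 0.
Primal feasibility: A x = b.

This gives the KKT block system:
  [ Q   A^T ] [ x     ]   [-c ]
  [ A    0  ] [ lambda ] = [ b ]

Solving the linear system:
  x*      = (-2.3043, -0.3913, -0.6522)
  lambda* = (-7.1304)
  f(x*)   = 14.6522

x* = (-2.3043, -0.3913, -0.6522), lambda* = (-7.1304)


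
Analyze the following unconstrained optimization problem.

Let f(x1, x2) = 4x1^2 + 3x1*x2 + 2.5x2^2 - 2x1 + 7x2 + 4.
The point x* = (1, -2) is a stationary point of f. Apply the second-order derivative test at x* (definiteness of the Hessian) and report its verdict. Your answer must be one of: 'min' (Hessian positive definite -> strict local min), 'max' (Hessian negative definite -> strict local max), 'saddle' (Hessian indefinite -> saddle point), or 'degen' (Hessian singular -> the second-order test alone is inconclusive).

Compute the Hessian H = grad^2 f:
  H = [[8, 3], [3, 5]]
Verify stationarity: grad f(x*) = H x* + g = (0, 0).
Eigenvalues of H: 3.1459, 9.8541.
Both eigenvalues > 0, so H is positive definite -> x* is a strict local min.

min


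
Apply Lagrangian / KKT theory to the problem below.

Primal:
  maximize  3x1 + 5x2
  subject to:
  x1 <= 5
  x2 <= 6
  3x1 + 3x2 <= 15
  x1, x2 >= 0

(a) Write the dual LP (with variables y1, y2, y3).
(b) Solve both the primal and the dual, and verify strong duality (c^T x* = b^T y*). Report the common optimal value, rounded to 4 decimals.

The standard primal-dual pair for 'max c^T x s.t. A x <= b, x >= 0' is:
  Dual:  min b^T y  s.t.  A^T y >= c,  y >= 0.

So the dual LP is:
  minimize  5y1 + 6y2 + 15y3
  subject to:
    y1 + 3y3 >= 3
    y2 + 3y3 >= 5
    y1, y2, y3 >= 0

Solving the primal: x* = (0, 5).
  primal value c^T x* = 25.
Solving the dual: y* = (0, 0, 1.6667).
  dual value b^T y* = 25.
Strong duality: c^T x* = b^T y*. Confirmed.

25


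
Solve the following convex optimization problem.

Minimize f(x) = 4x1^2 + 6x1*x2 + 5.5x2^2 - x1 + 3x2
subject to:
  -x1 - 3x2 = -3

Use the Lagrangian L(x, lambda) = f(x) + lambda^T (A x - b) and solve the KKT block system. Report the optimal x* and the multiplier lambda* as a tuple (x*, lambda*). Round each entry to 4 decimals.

Form the Lagrangian:
  L(x, lambda) = (1/2) x^T Q x + c^T x + lambda^T (A x - b)
Stationarity (grad_x L = 0): Q x + c + A^T lambda = 0.
Primal feasibility: A x = b.

This gives the KKT block system:
  [ Q   A^T ] [ x     ]   [-c ]
  [ A    0  ] [ lambda ] = [ b ]

Solving the linear system:
  x*      = (-0.0638, 1.0213)
  lambda* = (4.617)
  f(x*)   = 8.4894

x* = (-0.0638, 1.0213), lambda* = (4.617)


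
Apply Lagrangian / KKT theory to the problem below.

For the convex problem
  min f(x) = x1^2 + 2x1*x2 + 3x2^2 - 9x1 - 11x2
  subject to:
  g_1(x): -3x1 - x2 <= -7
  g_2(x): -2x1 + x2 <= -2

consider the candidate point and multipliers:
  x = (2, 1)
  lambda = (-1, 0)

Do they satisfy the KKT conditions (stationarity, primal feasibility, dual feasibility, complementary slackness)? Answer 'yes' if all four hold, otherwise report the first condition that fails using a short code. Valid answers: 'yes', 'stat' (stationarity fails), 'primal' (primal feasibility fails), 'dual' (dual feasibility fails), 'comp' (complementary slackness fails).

Gradient of f: grad f(x) = Q x + c = (-3, -1)
Constraint values g_i(x) = a_i^T x - b_i:
  g_1((2, 1)) = 0
  g_2((2, 1)) = -1
Stationarity residual: grad f(x) + sum_i lambda_i a_i = (0, 0)
  -> stationarity OK
Primal feasibility (all g_i <= 0): OK
Dual feasibility (all lambda_i >= 0): FAILS
Complementary slackness (lambda_i * g_i(x) = 0 for all i): OK

Verdict: the first failing condition is dual_feasibility -> dual.

dual


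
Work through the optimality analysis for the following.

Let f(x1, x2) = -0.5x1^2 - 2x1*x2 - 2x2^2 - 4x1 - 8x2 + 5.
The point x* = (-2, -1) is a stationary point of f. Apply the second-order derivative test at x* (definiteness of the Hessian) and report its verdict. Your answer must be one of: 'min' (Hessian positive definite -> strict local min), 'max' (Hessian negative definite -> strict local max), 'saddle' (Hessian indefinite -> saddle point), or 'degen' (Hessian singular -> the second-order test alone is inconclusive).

Compute the Hessian H = grad^2 f:
  H = [[-1, -2], [-2, -4]]
Verify stationarity: grad f(x*) = H x* + g = (0, 0).
Eigenvalues of H: -5, 0.
H has a zero eigenvalue (singular; negative semidefinite but not definite), so H is neither positive definite, negative definite, nor indefinite. The second-order test alone is inconclusive -> degen.
(Indeed, f is constant along the null direction of H through x*, so x* is not a strict local extremum.)

degen


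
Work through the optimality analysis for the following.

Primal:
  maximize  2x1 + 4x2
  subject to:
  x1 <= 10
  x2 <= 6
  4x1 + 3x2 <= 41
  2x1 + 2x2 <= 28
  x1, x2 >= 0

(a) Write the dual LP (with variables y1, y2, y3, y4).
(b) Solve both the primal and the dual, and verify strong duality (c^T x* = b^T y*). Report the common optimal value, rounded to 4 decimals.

The standard primal-dual pair for 'max c^T x s.t. A x <= b, x >= 0' is:
  Dual:  min b^T y  s.t.  A^T y >= c,  y >= 0.

So the dual LP is:
  minimize  10y1 + 6y2 + 41y3 + 28y4
  subject to:
    y1 + 4y3 + 2y4 >= 2
    y2 + 3y3 + 2y4 >= 4
    y1, y2, y3, y4 >= 0

Solving the primal: x* = (5.75, 6).
  primal value c^T x* = 35.5.
Solving the dual: y* = (0, 2.5, 0.5, 0).
  dual value b^T y* = 35.5.
Strong duality: c^T x* = b^T y*. Confirmed.

35.5


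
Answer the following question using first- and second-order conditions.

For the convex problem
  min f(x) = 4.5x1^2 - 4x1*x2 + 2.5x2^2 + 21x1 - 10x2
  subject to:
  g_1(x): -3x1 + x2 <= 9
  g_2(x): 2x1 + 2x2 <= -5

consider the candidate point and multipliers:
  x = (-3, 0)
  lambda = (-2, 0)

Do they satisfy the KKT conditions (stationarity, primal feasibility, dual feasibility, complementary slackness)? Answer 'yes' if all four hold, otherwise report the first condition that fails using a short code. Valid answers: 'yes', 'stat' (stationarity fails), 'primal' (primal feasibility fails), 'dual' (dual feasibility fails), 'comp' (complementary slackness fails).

Gradient of f: grad f(x) = Q x + c = (-6, 2)
Constraint values g_i(x) = a_i^T x - b_i:
  g_1((-3, 0)) = 0
  g_2((-3, 0)) = -1
Stationarity residual: grad f(x) + sum_i lambda_i a_i = (0, 0)
  -> stationarity OK
Primal feasibility (all g_i <= 0): OK
Dual feasibility (all lambda_i >= 0): FAILS
Complementary slackness (lambda_i * g_i(x) = 0 for all i): OK

Verdict: the first failing condition is dual_feasibility -> dual.

dual


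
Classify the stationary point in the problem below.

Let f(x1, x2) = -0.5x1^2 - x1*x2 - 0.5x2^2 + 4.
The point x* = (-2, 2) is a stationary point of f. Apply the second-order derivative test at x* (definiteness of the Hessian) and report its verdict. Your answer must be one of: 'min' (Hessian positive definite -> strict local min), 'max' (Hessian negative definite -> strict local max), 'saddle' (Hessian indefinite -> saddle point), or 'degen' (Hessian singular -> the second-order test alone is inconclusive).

Compute the Hessian H = grad^2 f:
  H = [[-1, -1], [-1, -1]]
Verify stationarity: grad f(x*) = H x* + g = (0, 0).
Eigenvalues of H: -2, 0.
H has a zero eigenvalue (singular; negative semidefinite but not definite), so H is neither positive definite, negative definite, nor indefinite. The second-order test alone is inconclusive -> degen.
(Indeed, f is constant along the null direction of H through x*, so x* is not a strict local extremum.)

degen


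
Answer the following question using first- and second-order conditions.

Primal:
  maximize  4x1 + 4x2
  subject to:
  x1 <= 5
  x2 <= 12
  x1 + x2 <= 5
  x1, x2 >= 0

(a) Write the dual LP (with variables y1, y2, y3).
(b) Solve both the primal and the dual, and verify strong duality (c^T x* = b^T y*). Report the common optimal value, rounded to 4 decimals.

The standard primal-dual pair for 'max c^T x s.t. A x <= b, x >= 0' is:
  Dual:  min b^T y  s.t.  A^T y >= c,  y >= 0.

So the dual LP is:
  minimize  5y1 + 12y2 + 5y3
  subject to:
    y1 + y3 >= 4
    y2 + y3 >= 4
    y1, y2, y3 >= 0

Solving the primal: x* = (0, 5).
  primal value c^T x* = 20.
Solving the dual: y* = (0, 0, 4).
  dual value b^T y* = 20.
Strong duality: c^T x* = b^T y*. Confirmed.

20


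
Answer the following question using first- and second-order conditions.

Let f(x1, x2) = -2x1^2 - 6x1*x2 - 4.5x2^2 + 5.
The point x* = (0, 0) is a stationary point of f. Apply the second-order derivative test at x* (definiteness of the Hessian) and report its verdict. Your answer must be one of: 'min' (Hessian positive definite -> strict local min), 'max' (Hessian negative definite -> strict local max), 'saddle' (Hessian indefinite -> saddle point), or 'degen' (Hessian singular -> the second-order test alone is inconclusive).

Compute the Hessian H = grad^2 f:
  H = [[-4, -6], [-6, -9]]
Verify stationarity: grad f(x*) = H x* + g = (0, 0).
Eigenvalues of H: -13, 0.
H has a zero eigenvalue (singular; negative semidefinite but not definite), so H is neither positive definite, negative definite, nor indefinite. The second-order test alone is inconclusive -> degen.
(Indeed, f is constant along the null direction of H through x*, so x* is not a strict local extremum.)

degen


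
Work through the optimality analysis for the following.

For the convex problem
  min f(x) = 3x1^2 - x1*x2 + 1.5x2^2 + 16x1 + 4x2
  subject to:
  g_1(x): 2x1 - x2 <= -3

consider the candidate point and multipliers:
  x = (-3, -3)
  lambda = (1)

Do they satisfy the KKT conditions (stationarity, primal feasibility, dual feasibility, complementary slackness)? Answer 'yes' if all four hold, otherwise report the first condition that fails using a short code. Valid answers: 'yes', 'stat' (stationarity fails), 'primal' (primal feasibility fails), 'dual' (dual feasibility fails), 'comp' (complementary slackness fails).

Gradient of f: grad f(x) = Q x + c = (1, -2)
Constraint values g_i(x) = a_i^T x - b_i:
  g_1((-3, -3)) = 0
Stationarity residual: grad f(x) + sum_i lambda_i a_i = (3, -3)
  -> stationarity FAILS
Primal feasibility (all g_i <= 0): OK
Dual feasibility (all lambda_i >= 0): OK
Complementary slackness (lambda_i * g_i(x) = 0 for all i): OK

Verdict: the first failing condition is stationarity -> stat.

stat


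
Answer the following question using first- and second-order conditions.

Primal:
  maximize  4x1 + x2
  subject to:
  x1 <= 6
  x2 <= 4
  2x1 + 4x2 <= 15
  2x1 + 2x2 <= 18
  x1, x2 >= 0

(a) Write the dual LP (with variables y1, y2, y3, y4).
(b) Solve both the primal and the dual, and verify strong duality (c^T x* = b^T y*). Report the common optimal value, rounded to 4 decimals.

The standard primal-dual pair for 'max c^T x s.t. A x <= b, x >= 0' is:
  Dual:  min b^T y  s.t.  A^T y >= c,  y >= 0.

So the dual LP is:
  minimize  6y1 + 4y2 + 15y3 + 18y4
  subject to:
    y1 + 2y3 + 2y4 >= 4
    y2 + 4y3 + 2y4 >= 1
    y1, y2, y3, y4 >= 0

Solving the primal: x* = (6, 0.75).
  primal value c^T x* = 24.75.
Solving the dual: y* = (3.5, 0, 0.25, 0).
  dual value b^T y* = 24.75.
Strong duality: c^T x* = b^T y*. Confirmed.

24.75


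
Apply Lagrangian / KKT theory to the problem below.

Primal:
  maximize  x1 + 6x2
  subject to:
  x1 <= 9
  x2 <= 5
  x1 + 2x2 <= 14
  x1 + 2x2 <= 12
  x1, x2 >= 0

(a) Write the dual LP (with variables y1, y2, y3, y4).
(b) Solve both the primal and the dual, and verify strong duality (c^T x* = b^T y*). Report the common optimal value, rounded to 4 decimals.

The standard primal-dual pair for 'max c^T x s.t. A x <= b, x >= 0' is:
  Dual:  min b^T y  s.t.  A^T y >= c,  y >= 0.

So the dual LP is:
  minimize  9y1 + 5y2 + 14y3 + 12y4
  subject to:
    y1 + y3 + y4 >= 1
    y2 + 2y3 + 2y4 >= 6
    y1, y2, y3, y4 >= 0

Solving the primal: x* = (2, 5).
  primal value c^T x* = 32.
Solving the dual: y* = (0, 4, 0, 1).
  dual value b^T y* = 32.
Strong duality: c^T x* = b^T y*. Confirmed.

32


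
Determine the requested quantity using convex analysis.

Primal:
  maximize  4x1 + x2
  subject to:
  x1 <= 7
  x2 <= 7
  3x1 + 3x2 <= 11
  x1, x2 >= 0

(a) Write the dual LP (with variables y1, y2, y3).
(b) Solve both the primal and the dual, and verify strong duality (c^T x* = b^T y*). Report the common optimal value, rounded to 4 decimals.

The standard primal-dual pair for 'max c^T x s.t. A x <= b, x >= 0' is:
  Dual:  min b^T y  s.t.  A^T y >= c,  y >= 0.

So the dual LP is:
  minimize  7y1 + 7y2 + 11y3
  subject to:
    y1 + 3y3 >= 4
    y2 + 3y3 >= 1
    y1, y2, y3 >= 0

Solving the primal: x* = (3.6667, 0).
  primal value c^T x* = 14.6667.
Solving the dual: y* = (0, 0, 1.3333).
  dual value b^T y* = 14.6667.
Strong duality: c^T x* = b^T y*. Confirmed.

14.6667


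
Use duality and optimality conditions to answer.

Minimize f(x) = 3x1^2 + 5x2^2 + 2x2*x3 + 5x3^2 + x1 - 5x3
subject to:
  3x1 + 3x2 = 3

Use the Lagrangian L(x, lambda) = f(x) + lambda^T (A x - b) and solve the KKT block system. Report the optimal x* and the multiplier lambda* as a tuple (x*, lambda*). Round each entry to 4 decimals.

Form the Lagrangian:
  L(x, lambda) = (1/2) x^T Q x + c^T x + lambda^T (A x - b)
Stationarity (grad_x L = 0): Q x + c + A^T lambda = 0.
Primal feasibility: A x = b.

This gives the KKT block system:
  [ Q   A^T ] [ x     ]   [-c ]
  [ A    0  ] [ lambda ] = [ b ]

Solving the linear system:
  x*      = (0.6154, 0.3846, 0.4231)
  lambda* = (-1.5641)
  f(x*)   = 1.5962

x* = (0.6154, 0.3846, 0.4231), lambda* = (-1.5641)


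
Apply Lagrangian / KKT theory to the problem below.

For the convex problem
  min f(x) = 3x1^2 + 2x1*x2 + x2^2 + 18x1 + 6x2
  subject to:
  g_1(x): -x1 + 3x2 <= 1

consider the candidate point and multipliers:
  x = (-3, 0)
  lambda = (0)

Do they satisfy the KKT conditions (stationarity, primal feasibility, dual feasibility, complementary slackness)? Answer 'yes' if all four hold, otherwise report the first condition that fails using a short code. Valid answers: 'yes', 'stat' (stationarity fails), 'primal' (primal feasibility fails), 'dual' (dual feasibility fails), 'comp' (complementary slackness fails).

Gradient of f: grad f(x) = Q x + c = (0, 0)
Constraint values g_i(x) = a_i^T x - b_i:
  g_1((-3, 0)) = 2
Stationarity residual: grad f(x) + sum_i lambda_i a_i = (0, 0)
  -> stationarity OK
Primal feasibility (all g_i <= 0): FAILS
Dual feasibility (all lambda_i >= 0): OK
Complementary slackness (lambda_i * g_i(x) = 0 for all i): OK

Verdict: the first failing condition is primal_feasibility -> primal.

primal


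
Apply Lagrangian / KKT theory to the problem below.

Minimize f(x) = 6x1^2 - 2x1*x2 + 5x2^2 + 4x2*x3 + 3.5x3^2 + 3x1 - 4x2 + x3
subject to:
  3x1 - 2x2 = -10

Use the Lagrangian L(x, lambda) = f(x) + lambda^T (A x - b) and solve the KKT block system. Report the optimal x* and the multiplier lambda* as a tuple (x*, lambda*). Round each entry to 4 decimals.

Form the Lagrangian:
  L(x, lambda) = (1/2) x^T Q x + c^T x + lambda^T (A x - b)
Stationarity (grad_x L = 0): Q x + c + A^T lambda = 0.
Primal feasibility: A x = b.

This gives the KKT block system:
  [ Q   A^T ] [ x     ]   [-c ]
  [ A    0  ] [ lambda ] = [ b ]

Solving the linear system:
  x*      = (-1.8838, 2.1743, -1.3853)
  lambda* = (7.9847)
  f(x*)   = 32.0566

x* = (-1.8838, 2.1743, -1.3853), lambda* = (7.9847)


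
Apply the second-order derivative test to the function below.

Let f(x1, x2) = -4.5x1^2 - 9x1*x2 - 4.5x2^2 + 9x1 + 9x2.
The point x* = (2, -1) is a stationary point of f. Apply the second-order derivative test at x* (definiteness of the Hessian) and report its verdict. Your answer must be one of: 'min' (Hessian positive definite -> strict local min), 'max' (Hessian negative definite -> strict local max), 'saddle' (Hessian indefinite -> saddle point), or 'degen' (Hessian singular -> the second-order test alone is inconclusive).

Compute the Hessian H = grad^2 f:
  H = [[-9, -9], [-9, -9]]
Verify stationarity: grad f(x*) = H x* + g = (0, 0).
Eigenvalues of H: -18, 0.
H has a zero eigenvalue (singular; negative semidefinite but not definite), so H is neither positive definite, negative definite, nor indefinite. The second-order test alone is inconclusive -> degen.
(Indeed, f is constant along the null direction of H through x*, so x* is not a strict local extremum.)

degen


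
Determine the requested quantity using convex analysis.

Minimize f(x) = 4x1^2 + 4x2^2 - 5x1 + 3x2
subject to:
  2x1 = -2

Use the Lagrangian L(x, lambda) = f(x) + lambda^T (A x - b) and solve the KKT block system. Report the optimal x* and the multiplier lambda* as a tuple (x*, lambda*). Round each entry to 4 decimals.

Form the Lagrangian:
  L(x, lambda) = (1/2) x^T Q x + c^T x + lambda^T (A x - b)
Stationarity (grad_x L = 0): Q x + c + A^T lambda = 0.
Primal feasibility: A x = b.

This gives the KKT block system:
  [ Q   A^T ] [ x     ]   [-c ]
  [ A    0  ] [ lambda ] = [ b ]

Solving the linear system:
  x*      = (-1, -0.375)
  lambda* = (6.5)
  f(x*)   = 8.4375

x* = (-1, -0.375), lambda* = (6.5)


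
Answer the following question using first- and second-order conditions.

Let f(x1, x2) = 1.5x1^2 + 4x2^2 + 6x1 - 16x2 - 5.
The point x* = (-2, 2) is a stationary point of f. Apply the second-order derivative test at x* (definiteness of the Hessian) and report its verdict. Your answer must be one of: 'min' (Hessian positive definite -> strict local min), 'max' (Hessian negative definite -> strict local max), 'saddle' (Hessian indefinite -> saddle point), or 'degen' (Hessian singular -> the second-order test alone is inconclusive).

Compute the Hessian H = grad^2 f:
  H = [[3, 0], [0, 8]]
Verify stationarity: grad f(x*) = H x* + g = (0, 0).
Eigenvalues of H: 3, 8.
Both eigenvalues > 0, so H is positive definite -> x* is a strict local min.

min


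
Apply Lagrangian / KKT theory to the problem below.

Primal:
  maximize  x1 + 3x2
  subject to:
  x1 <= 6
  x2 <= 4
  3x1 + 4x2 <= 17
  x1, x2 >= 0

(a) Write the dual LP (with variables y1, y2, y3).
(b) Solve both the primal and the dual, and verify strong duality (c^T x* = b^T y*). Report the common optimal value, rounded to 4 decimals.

The standard primal-dual pair for 'max c^T x s.t. A x <= b, x >= 0' is:
  Dual:  min b^T y  s.t.  A^T y >= c,  y >= 0.

So the dual LP is:
  minimize  6y1 + 4y2 + 17y3
  subject to:
    y1 + 3y3 >= 1
    y2 + 4y3 >= 3
    y1, y2, y3 >= 0

Solving the primal: x* = (0.3333, 4).
  primal value c^T x* = 12.3333.
Solving the dual: y* = (0, 1.6667, 0.3333).
  dual value b^T y* = 12.3333.
Strong duality: c^T x* = b^T y*. Confirmed.

12.3333


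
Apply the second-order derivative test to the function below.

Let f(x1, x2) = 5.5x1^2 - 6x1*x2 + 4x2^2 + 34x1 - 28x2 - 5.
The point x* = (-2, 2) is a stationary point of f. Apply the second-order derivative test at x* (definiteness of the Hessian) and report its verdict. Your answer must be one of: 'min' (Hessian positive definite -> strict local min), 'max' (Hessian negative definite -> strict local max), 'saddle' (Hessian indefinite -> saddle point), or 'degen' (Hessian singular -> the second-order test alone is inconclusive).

Compute the Hessian H = grad^2 f:
  H = [[11, -6], [-6, 8]]
Verify stationarity: grad f(x*) = H x* + g = (0, 0).
Eigenvalues of H: 3.3153, 15.6847.
Both eigenvalues > 0, so H is positive definite -> x* is a strict local min.

min


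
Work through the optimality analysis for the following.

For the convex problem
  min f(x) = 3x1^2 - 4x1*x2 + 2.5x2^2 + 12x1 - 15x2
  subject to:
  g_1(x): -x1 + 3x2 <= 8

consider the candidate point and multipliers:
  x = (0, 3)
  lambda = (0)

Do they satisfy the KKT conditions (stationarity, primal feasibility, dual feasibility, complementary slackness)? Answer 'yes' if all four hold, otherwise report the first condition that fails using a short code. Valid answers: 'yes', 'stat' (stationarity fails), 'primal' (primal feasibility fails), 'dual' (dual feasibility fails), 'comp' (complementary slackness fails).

Gradient of f: grad f(x) = Q x + c = (0, 0)
Constraint values g_i(x) = a_i^T x - b_i:
  g_1((0, 3)) = 1
Stationarity residual: grad f(x) + sum_i lambda_i a_i = (0, 0)
  -> stationarity OK
Primal feasibility (all g_i <= 0): FAILS
Dual feasibility (all lambda_i >= 0): OK
Complementary slackness (lambda_i * g_i(x) = 0 for all i): OK

Verdict: the first failing condition is primal_feasibility -> primal.

primal


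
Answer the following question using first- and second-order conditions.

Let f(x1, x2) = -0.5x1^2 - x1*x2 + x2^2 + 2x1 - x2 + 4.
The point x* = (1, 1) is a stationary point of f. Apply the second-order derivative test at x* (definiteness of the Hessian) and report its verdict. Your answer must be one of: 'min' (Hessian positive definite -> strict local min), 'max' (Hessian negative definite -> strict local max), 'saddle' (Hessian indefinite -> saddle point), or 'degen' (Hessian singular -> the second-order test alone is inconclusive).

Compute the Hessian H = grad^2 f:
  H = [[-1, -1], [-1, 2]]
Verify stationarity: grad f(x*) = H x* + g = (0, 0).
Eigenvalues of H: -1.3028, 2.3028.
Eigenvalues have mixed signs, so H is indefinite -> x* is a saddle point.

saddle


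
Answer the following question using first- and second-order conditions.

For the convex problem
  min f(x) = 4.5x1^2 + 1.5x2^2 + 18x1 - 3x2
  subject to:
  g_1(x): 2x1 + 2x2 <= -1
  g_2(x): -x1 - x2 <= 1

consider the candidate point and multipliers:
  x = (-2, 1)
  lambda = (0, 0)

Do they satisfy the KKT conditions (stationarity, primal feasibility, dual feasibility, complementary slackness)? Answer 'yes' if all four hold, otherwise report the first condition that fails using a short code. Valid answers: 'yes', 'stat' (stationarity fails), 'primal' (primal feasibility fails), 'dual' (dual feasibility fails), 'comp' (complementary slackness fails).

Gradient of f: grad f(x) = Q x + c = (0, 0)
Constraint values g_i(x) = a_i^T x - b_i:
  g_1((-2, 1)) = -1
  g_2((-2, 1)) = 0
Stationarity residual: grad f(x) + sum_i lambda_i a_i = (0, 0)
  -> stationarity OK
Primal feasibility (all g_i <= 0): OK
Dual feasibility (all lambda_i >= 0): OK
Complementary slackness (lambda_i * g_i(x) = 0 for all i): OK

Verdict: yes, KKT holds.

yes


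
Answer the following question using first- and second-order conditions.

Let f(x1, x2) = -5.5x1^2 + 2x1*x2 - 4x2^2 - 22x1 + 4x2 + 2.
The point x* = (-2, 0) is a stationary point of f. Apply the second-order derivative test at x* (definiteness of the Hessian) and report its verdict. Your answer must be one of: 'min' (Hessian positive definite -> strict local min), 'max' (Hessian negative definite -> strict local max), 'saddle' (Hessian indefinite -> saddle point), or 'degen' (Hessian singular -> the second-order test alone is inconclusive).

Compute the Hessian H = grad^2 f:
  H = [[-11, 2], [2, -8]]
Verify stationarity: grad f(x*) = H x* + g = (0, 0).
Eigenvalues of H: -12, -7.
Both eigenvalues < 0, so H is negative definite -> x* is a strict local max.

max
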